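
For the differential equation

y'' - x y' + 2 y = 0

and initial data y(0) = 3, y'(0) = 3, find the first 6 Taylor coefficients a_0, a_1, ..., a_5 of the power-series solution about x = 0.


Ansatz: y(x) = sum_{n>=0} a_n x^n, so y'(x) = sum_{n>=1} n a_n x^(n-1) and y''(x) = sum_{n>=2} n(n-1) a_n x^(n-2).
Substitute into P(x) y'' + Q(x) y' + R(x) y = 0 with P(x) = 1, Q(x) = -x, R(x) = 2, and match powers of x.
Initial conditions: a_0 = 3, a_1 = 3.
Setting the coefficient of each power of x to zero and solving order by order (substituting the coefficients already found):
  x^0: 2 a_2 + 2 a_0 = 0  ->  2 a_2 = -2 a_0 = -6  ->  a_2 = -3
  x^1: 6 a_3 + a_1 = 0  ->  6 a_3 = -a_1 = -3  ->  a_3 = -1/2
  x^2: 12 a_4 = 0  ->  a_4 = 0
  x^3: 20 a_5 - a_3 = 0  ->  20 a_5 = a_3 = -1/2  ->  a_5 = -1/40
Truncated series: y(x) = 3 + 3 x - 3 x^2 - (1/2) x^3 - (1/40) x^5 + O(x^6).

a_0 = 3; a_1 = 3; a_2 = -3; a_3 = -1/2; a_4 = 0; a_5 = -1/40


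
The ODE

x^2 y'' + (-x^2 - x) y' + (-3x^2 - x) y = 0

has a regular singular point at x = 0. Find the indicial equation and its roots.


Divide by x^2 to reach normal form y'' + P_1(x) y' + P_2(x) y = 0 with P_1(x) = -1 - 1/x and P_2(x) = -3 - 1/x.
x = 0 is a singular point because the y'-coefficient -1 - 1/x has a pole at x = 0 and the y-coefficient -3 - 1/x has a pole at x = 0.
It is a regular singular point because x P_1(x) = p(x) = -x - 1 and x^2 P_2(x) = q(x) = -3x^2 - x are polynomials, hence analytic at x = 0.
p(0) = -1,  q(0) = 0.
Indicial equation: r(r-1) + p(0) r + q(0) = 0, i.e. r^2 + (p(0) - 1) r + q(0) = 0, i.e. r^2 - 2 r = 0.
Discriminant: (-2)^2 - 4(0) = 4, so r = (2 ± 2)/2.
Solving: r_1 = 2, r_2 = 0.

indicial: r^2 - 2 r = 0; roots r_1 = 2, r_2 = 0


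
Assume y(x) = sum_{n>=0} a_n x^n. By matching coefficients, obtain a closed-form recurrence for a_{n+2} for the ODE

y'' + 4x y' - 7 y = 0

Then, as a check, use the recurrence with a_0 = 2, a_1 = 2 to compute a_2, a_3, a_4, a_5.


Substitute y = sum_n a_n x^n.
y''(x) has coefficient (n+2)(n+1) a_{n+2} at x^n;
4 x y'(x) has coefficient 4 n a_n at x^n (shift);
-7 y(x) has coefficient -7 a_n at x^n.
Matching x^n: (n+2)(n+1) a_{n+2} + (4n - 7) a_n = 0.
Thus a_{n+2} = (-4n + 7) / ((n+1)(n+2)) * a_n.

Check with a_0 = 2, a_1 = 2 (apply the recurrence for n = 0, 1, 2, 3): a_0 = 2, a_1 = 2, a_2 = 7, a_3 = 1, a_4 = -7/12, a_5 = -1/4.

a_(n+2) = (-4n + 7) / ((n+1)(n+2)) * a_n; check: a_0 = 2, a_1 = 2, a_2 = 7, a_3 = 1, a_4 = -7/12, a_5 = -1/4


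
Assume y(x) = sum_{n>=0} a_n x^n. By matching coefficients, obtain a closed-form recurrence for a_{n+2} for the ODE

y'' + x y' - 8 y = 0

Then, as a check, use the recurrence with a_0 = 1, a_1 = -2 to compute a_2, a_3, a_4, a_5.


Substitute y = sum_n a_n x^n.
y''(x) has coefficient (n+2)(n+1) a_{n+2} at x^n;
x y'(x) has coefficient n a_n at x^n (shift);
-8 y(x) has coefficient -8 a_n at x^n.
Matching x^n: (n+2)(n+1) a_{n+2} + (n - 8) a_n = 0.
Thus a_{n+2} = (-n + 8) / ((n+1)(n+2)) * a_n.

Check with a_0 = 1, a_1 = -2 (apply the recurrence for n = 0, 1, 2, 3): a_0 = 1, a_1 = -2, a_2 = 4, a_3 = -7/3, a_4 = 2, a_5 = -7/12.

a_(n+2) = (-n + 8) / ((n+1)(n+2)) * a_n; check: a_0 = 1, a_1 = -2, a_2 = 4, a_3 = -7/3, a_4 = 2, a_5 = -7/12


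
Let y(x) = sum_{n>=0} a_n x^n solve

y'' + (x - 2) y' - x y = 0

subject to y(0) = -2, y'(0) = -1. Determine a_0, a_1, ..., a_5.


Ansatz: y(x) = sum_{n>=0} a_n x^n, so y'(x) = sum_{n>=1} n a_n x^(n-1) and y''(x) = sum_{n>=2} n(n-1) a_n x^(n-2).
Substitute into P(x) y'' + Q(x) y' + R(x) y = 0 with P(x) = 1, Q(x) = x - 2, R(x) = -x, and match powers of x.
Initial conditions: a_0 = -2, a_1 = -1.
Setting the coefficient of each power of x to zero and solving order by order (substituting the coefficients already found):
  x^0: 2 a_2 - 2 a_1 = 0  ->  2 a_2 = 2 a_1 = -2  ->  a_2 = -1
  x^1: 6 a_3 - 4 a_2 + a_1 - a_0 = 0  ->  6 a_3 = 4 a_2 - a_1 + a_0 = -5  ->  a_3 = -5/6
  x^2: 12 a_4 - 6 a_3 + 2 a_2 - a_1 = 0  ->  12 a_4 = 6 a_3 - 2 a_2 + a_1 = -4  ->  a_4 = -1/3
  x^3: 20 a_5 - 8 a_4 + 3 a_3 - a_2 = 0  ->  20 a_5 = 8 a_4 - 3 a_3 + a_2 = -7/6  ->  a_5 = -7/120
Truncated series: y(x) = -2 - x - x^2 - (5/6) x^3 - (1/3) x^4 - (7/120) x^5 + O(x^6).

a_0 = -2; a_1 = -1; a_2 = -1; a_3 = -5/6; a_4 = -1/3; a_5 = -7/120


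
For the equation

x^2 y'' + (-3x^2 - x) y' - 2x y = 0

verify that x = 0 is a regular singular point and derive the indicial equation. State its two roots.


Divide by x^2 to reach normal form y'' + P_1(x) y' + P_2(x) y = 0 with P_1(x) = -3 - 1/x and P_2(x) = -2/x.
x = 0 is a singular point because the y'-coefficient -3 - 1/x has a pole at x = 0 and the y-coefficient -2/x has a pole at x = 0.
It is a regular singular point because x P_1(x) = p(x) = -3x - 1 and x^2 P_2(x) = q(x) = -2x are polynomials, hence analytic at x = 0.
p(0) = -1,  q(0) = 0.
Indicial equation: r(r-1) + p(0) r + q(0) = 0, i.e. r^2 + (p(0) - 1) r + q(0) = 0, i.e. r^2 - 2 r = 0.
Discriminant: (-2)^2 - 4(0) = 4, so r = (2 ± 2)/2.
Solving: r_1 = 2, r_2 = 0.

indicial: r^2 - 2 r = 0; roots r_1 = 2, r_2 = 0


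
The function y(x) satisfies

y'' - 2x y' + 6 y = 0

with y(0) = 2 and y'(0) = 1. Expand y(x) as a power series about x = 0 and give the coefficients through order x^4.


Ansatz: y(x) = sum_{n>=0} a_n x^n, so y'(x) = sum_{n>=1} n a_n x^(n-1) and y''(x) = sum_{n>=2} n(n-1) a_n x^(n-2).
Substitute into P(x) y'' + Q(x) y' + R(x) y = 0 with P(x) = 1, Q(x) = -2x, R(x) = 6, and match powers of x.
Initial conditions: a_0 = 2, a_1 = 1.
Setting the coefficient of each power of x to zero and solving order by order (substituting the coefficients already found):
  x^0: 2 a_2 + 6 a_0 = 0  ->  2 a_2 = -6 a_0 = -12  ->  a_2 = -6
  x^1: 6 a_3 + 4 a_1 = 0  ->  6 a_3 = -4 a_1 = -4  ->  a_3 = -2/3
  x^2: 12 a_4 + 2 a_2 = 0  ->  12 a_4 = -2 a_2 = 12  ->  a_4 = 1
Truncated series: y(x) = 2 + x - 6 x^2 - (2/3) x^3 + x^4 + O(x^5).

a_0 = 2; a_1 = 1; a_2 = -6; a_3 = -2/3; a_4 = 1


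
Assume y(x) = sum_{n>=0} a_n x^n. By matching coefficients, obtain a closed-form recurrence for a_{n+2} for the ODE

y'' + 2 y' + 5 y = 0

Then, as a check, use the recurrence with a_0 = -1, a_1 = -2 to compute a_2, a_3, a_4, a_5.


Substitute y = sum_n a_n x^n.
y''(x) has coefficient (n+2)(n+1) a_{n+2} at x^n;
2 y'(x) has coefficient 2 (n+1) a_{n+1} at x^n;
5 y(x) has coefficient 5 a_n at x^n.
Matching x^n: (n+2)(n+1) a_{n+2} + 2 (n+1) a_{n+1} + 5 a_n = 0.
Thus a_{n+2} = [-2 (n+1) a_{n+1} - 5 a_n] / ((n+1)(n+2)).

Check with a_0 = -1, a_1 = -2 (apply the recurrence for n = 0, 1, 2, 3): a_0 = -1, a_1 = -2, a_2 = 9/2, a_3 = -4/3, a_4 = -29/24, a_5 = 49/60.

a_(n+2) = [-2 (n+1) a_(n+1) - 5 a_n] / ((n+1)(n+2)); check: a_0 = -1, a_1 = -2, a_2 = 9/2, a_3 = -4/3, a_4 = -29/24, a_5 = 49/60


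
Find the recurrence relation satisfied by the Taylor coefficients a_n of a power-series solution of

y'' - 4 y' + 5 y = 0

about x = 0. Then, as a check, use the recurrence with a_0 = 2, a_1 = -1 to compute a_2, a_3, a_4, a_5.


Substitute y = sum_n a_n x^n.
y''(x) has coefficient (n+2)(n+1) a_{n+2} at x^n;
-4 y'(x) has coefficient -4 (n+1) a_{n+1} at x^n;
5 y(x) has coefficient 5 a_n at x^n.
Matching x^n: (n+2)(n+1) a_{n+2} - 4 (n+1) a_{n+1} + 5 a_n = 0.
Thus a_{n+2} = [4 (n+1) a_{n+1} - 5 a_n] / ((n+1)(n+2)).

Check with a_0 = 2, a_1 = -1 (apply the recurrence for n = 0, 1, 2, 3): a_0 = 2, a_1 = -1, a_2 = -7, a_3 = -17/2, a_4 = -67/12, a_5 = -281/120.

a_(n+2) = [4 (n+1) a_(n+1) - 5 a_n] / ((n+1)(n+2)); check: a_0 = 2, a_1 = -1, a_2 = -7, a_3 = -17/2, a_4 = -67/12, a_5 = -281/120


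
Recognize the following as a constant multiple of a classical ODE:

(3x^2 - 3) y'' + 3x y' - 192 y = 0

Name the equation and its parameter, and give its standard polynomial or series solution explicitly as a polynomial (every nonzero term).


All three coefficients share the factor -3; dividing through by -3 gives  (1 - x^2) y'' - x y' + 64 y = 0.
This matches the Chebyshev equation (1 - x^2) y'' - x y' + n^2 y = 0 (note the -x y' term, not -2x y') with n^2 = 64, so n = 8; the polynomial solution is T_8(x).
With y = sum_k a_k x^k, matching x^k gives (k+2)(k+1) a_{k+2} = (k^2 - n^2) a_k = (k - 8)(k + 8) a_k. The right side vanishes at k = 8, so the series with the parity of 8 terminates at degree 8.
Standard normalization: leading coefficient of T_n is 2^(n-1), so a_8 = 2^7 = 128. Work downward with a_k = (k+1)(k+2) a_{k+2} / ((k - 8)(k + 8)):
  a_6 = (7)(8)(128) / ((6 - 8)(6 + 8)) = 7168/(-28) = -256
  a_4 = (5)(6)(-256) / ((4 - 8)(4 + 8)) = -7680/(-48) = 160
  a_2 = (3)(4)(160) / ((2 - 8)(2 + 8)) = 1920/(-60) = -32
  a_0 = (1)(2)(-32) / ((0 - 8)(0 + 8)) = -64/(-64) = 1
Hence T_8(x) = 128 x^8 - 256 x^6 + 160 x^4 - 32 x^2 + 1.

T_8(x); series = 128 x^8 - 256 x^6 + 160 x^4 - 32 x^2 + 1


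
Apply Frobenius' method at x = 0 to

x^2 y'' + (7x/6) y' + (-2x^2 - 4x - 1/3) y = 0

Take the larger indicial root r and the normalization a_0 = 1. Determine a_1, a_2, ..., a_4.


Write in Frobenius form y'' + (p(x)/x) y' + (q(x)/x^2) y = 0:
  p(x) = 7/6,  q(x) = -2x^2 - 4x - 1/3.
Indicial equation: r(r-1) + (7/6) r + (-1/3) = 0 -> roots r_1 = 1/2, r_2 = -2/3.
Take r = r_1 = 1/2. Let y(x) = x^r sum_{n>=0} a_n x^n with a_0 = 1.
Substitute y = x^r sum a_n x^n and match x^{r+n}. The recurrence is
  D(n) a_n - 4 a_{n-1} - 2 a_{n-2} = 0,  where D(n) = (r+n)(r+n-1) + (7/6)(r+n) + (-1/3).
  a_n = [4 a_{n-1} + 2 a_{n-2}] / D(n).
Since the indicial polynomial factors as (r - r_1)(r - r_2), D(n) = (r_1 + n - r_1)(r_1 + n - r_2) = n(n + 7/6).
Evaluating step by step (a_0 = 1):
  n = 1: D(1) = 1(1 + 7/6) = 13/6; numerator = 4(1) = 4; a_1 = (4)/(13/6) = 24/13
  n = 2: D(2) = 2(2 + 7/6) = 19/3; numerator = 4(24/13) + 2(1) = 122/13; a_2 = (122/13)/(19/3) = 366/247
  n = 3: D(3) = 3(3 + 7/6) = 25/2; numerator = 4(366/247) + 2(24/13) = 2376/247; a_3 = (2376/247)/(25/2) = 4752/6175
  n = 4: D(4) = 4(4 + 7/6) = 62/3; numerator = 4(4752/6175) + 2(366/247) = 37308/6175; a_4 = (37308/6175)/(62/3) = 55962/191425

r = 1/2; a_0 = 1; a_1 = 24/13; a_2 = 366/247; a_3 = 4752/6175; a_4 = 55962/191425


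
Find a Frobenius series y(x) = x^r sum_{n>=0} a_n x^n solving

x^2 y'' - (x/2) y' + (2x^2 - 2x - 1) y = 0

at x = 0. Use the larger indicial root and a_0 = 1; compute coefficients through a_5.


Write in Frobenius form y'' + (p(x)/x) y' + (q(x)/x^2) y = 0:
  p(x) = -1/2,  q(x) = 2x^2 - 2x - 1.
Indicial equation: r(r-1) + (-1/2) r + (-1) = 0 -> roots r_1 = 2, r_2 = -1/2.
Take r = r_1 = 2. Let y(x) = x^r sum_{n>=0} a_n x^n with a_0 = 1.
Substitute y = x^r sum a_n x^n and match x^{r+n}. The recurrence is
  D(n) a_n - 2 a_{n-1} + 2 a_{n-2} = 0,  where D(n) = (r+n)(r+n-1) + (-1/2)(r+n) + (-1).
  a_n = [2 a_{n-1} - 2 a_{n-2}] / D(n).
Since the indicial polynomial factors as (r - r_1)(r - r_2), D(n) = (r_1 + n - r_1)(r_1 + n - r_2) = n(n + 5/2).
Evaluating step by step (a_0 = 1):
  n = 1: D(1) = 1(1 + 5/2) = 7/2; numerator = 2(1) = 2; a_1 = (2)/(7/2) = 4/7
  n = 2: D(2) = 2(2 + 5/2) = 9; numerator = 2(4/7) - 2(1) = -6/7; a_2 = (-6/7)/(9) = -2/21
  n = 3: D(3) = 3(3 + 5/2) = 33/2; numerator = 2(-2/21) - 2(4/7) = -4/3; a_3 = (-4/3)/(33/2) = -8/99
  n = 4: D(4) = 4(4 + 5/2) = 26; numerator = 2(-8/99) - 2(-2/21) = 20/693; a_4 = (20/693)/(26) = 10/9009
  n = 5: D(5) = 5(5 + 5/2) = 75/2; numerator = 2(10/9009) - 2(-8/99) = 164/1001; a_5 = (164/1001)/(75/2) = 328/75075

r = 2; a_0 = 1; a_1 = 4/7; a_2 = -2/21; a_3 = -8/99; a_4 = 10/9009; a_5 = 328/75075


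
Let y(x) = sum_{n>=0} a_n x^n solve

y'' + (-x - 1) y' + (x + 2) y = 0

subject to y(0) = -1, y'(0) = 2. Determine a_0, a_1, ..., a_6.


Ansatz: y(x) = sum_{n>=0} a_n x^n, so y'(x) = sum_{n>=1} n a_n x^(n-1) and y''(x) = sum_{n>=2} n(n-1) a_n x^(n-2).
Substitute into P(x) y'' + Q(x) y' + R(x) y = 0 with P(x) = 1, Q(x) = -x - 1, R(x) = x + 2, and match powers of x.
Initial conditions: a_0 = -1, a_1 = 2.
Setting the coefficient of each power of x to zero and solving order by order (substituting the coefficients already found):
  x^0: 2 a_2 - a_1 + 2 a_0 = 0  ->  2 a_2 = a_1 - 2 a_0 = 4  ->  a_2 = 2
  x^1: 6 a_3 - 2 a_2 + a_1 + a_0 = 0  ->  6 a_3 = 2 a_2 - a_1 - a_0 = 3  ->  a_3 = 1/2
  x^2: 12 a_4 - 3 a_3 + a_1 = 0  ->  12 a_4 = 3 a_3 - a_1 = -1/2  ->  a_4 = -1/24
  x^3: 20 a_5 - 4 a_4 - a_3 + a_2 = 0  ->  20 a_5 = 4 a_4 + a_3 - a_2 = -5/3  ->  a_5 = -1/12
  x^4: 30 a_6 - 5 a_5 - 2 a_4 + a_3 = 0  ->  30 a_6 = 5 a_5 + 2 a_4 - a_3 = -1  ->  a_6 = -1/30
Truncated series: y(x) = -1 + 2 x + 2 x^2 + (1/2) x^3 - (1/24) x^4 - (1/12) x^5 - (1/30) x^6 + O(x^7).

a_0 = -1; a_1 = 2; a_2 = 2; a_3 = 1/2; a_4 = -1/24; a_5 = -1/12; a_6 = -1/30


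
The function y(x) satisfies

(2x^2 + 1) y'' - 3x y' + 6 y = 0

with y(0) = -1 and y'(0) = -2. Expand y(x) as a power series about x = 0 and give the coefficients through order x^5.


Ansatz: y(x) = sum_{n>=0} a_n x^n, so y'(x) = sum_{n>=1} n a_n x^(n-1) and y''(x) = sum_{n>=2} n(n-1) a_n x^(n-2).
Substitute into P(x) y'' + Q(x) y' + R(x) y = 0 with P(x) = 2x^2 + 1, Q(x) = -3x, R(x) = 6, and match powers of x.
Initial conditions: a_0 = -1, a_1 = -2.
Setting the coefficient of each power of x to zero and solving order by order (substituting the coefficients already found):
  x^0: 2 a_2 + 6 a_0 = 0  ->  2 a_2 = -6 a_0 = 6  ->  a_2 = 3
  x^1: 6 a_3 + 3 a_1 = 0  ->  6 a_3 = -3 a_1 = 6  ->  a_3 = 1
  x^2: 12 a_4 + 4 a_2 = 0  ->  12 a_4 = -4 a_2 = -12  ->  a_4 = -1
  x^3: 20 a_5 + 9 a_3 = 0  ->  20 a_5 = -9 a_3 = -9  ->  a_5 = -9/20
Truncated series: y(x) = -1 - 2 x + 3 x^2 + x^3 - x^4 - (9/20) x^5 + O(x^6).

a_0 = -1; a_1 = -2; a_2 = 3; a_3 = 1; a_4 = -1; a_5 = -9/20


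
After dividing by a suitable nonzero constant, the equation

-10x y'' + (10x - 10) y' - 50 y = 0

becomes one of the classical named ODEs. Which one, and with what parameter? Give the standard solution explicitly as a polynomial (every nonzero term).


All three coefficients share the factor -10; dividing through by -10 gives  x y'' + (1 - x) y' + 5 y = 0.
This matches the Laguerre equation x y'' + (1 - x) y' + n y = 0 with n = 5; the polynomial solution is L_5(x).
With y = sum_k a_k x^k, matching x^k gives (k+1)k a_{k+1} + (k+1) a_{k+1} - k a_k + n a_k = 0, i.e. (k+1)^2 a_{k+1} = (k - n) a_k = (k - 5) a_k. The right side vanishes at k = 5, so the series terminates at degree 5.
Standard normalization L_n(0) = 1 gives a_0 = 1. Work upward with a_{k+1} = (k - 5) a_k / (k+1)^2:
  a_1 = (0 - 5)(1) / 1^2 = -5/1 = -5
  a_2 = (1 - 5)(-5) / 2^2 = 20/4 = 5
  a_3 = (2 - 5)(5) / 3^2 = -15/9 = -5/3
  a_4 = (3 - 5)(-5/3) / 4^2 = (10/3)/16 = 5/24
  a_5 = (4 - 5)(5/24) / 5^2 = (-5/24)/25 = -1/120
Hence L_5(x) = -x^5/120 + 5 x^4/24 - 5 x^3/3 + 5 x^2 - 5 x + 1.

L_5(x); series = -x^5/120 + 5 x^4/24 - 5 x^3/3 + 5 x^2 - 5 x + 1


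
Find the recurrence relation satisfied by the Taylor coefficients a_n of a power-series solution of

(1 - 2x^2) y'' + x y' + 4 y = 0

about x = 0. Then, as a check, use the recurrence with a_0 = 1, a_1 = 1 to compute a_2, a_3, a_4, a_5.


Substitute y = sum_n a_n x^n.
(1 - 2 x^2) y'' contributes (n+2)(n+1) a_{n+2} - 2 n(n-1) a_n at x^n.
x y'(x) contributes n a_n at x^n.
4 y(x) contributes 4 a_n at x^n.
Matching x^n: (n+2)(n+1) a_{n+2} + (-2 n(n-1) + n + 4) a_n = 0.
Thus a_{n+2} = (2 n(n-1) - n - 4) / ((n+1)(n+2)) * a_n.

Check with a_0 = 1, a_1 = 1 (apply the recurrence for n = 0, 1, 2, 3): a_0 = 1, a_1 = 1, a_2 = -2, a_3 = -5/6, a_4 = 1/3, a_5 = -5/24.

a_(n+2) = (2 n(n-1) - n - 4) / ((n+1)(n+2)) * a_n; check: a_0 = 1, a_1 = 1, a_2 = -2, a_3 = -5/6, a_4 = 1/3, a_5 = -5/24


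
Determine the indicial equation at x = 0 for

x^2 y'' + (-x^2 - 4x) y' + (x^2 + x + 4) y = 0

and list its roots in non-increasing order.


Divide by x^2 to reach normal form y'' + P_1(x) y' + P_2(x) y = 0 with P_1(x) = -1 - 4/x and P_2(x) = 1 + 1/x + 4/x^2.
x = 0 is a singular point because the y'-coefficient -1 - 4/x has a pole at x = 0 and the y-coefficient 1 + 1/x + 4/x^2 has a pole at x = 0.
It is a regular singular point because x P_1(x) = p(x) = -x - 4 and x^2 P_2(x) = q(x) = x^2 + x + 4 are polynomials, hence analytic at x = 0.
p(0) = -4,  q(0) = 4.
Indicial equation: r(r-1) + p(0) r + q(0) = 0, i.e. r^2 + (p(0) - 1) r + q(0) = 0, i.e. r^2 - 5 r + 4 = 0.
Discriminant: (-5)^2 - 4(4) = 9, so r = (5 ± 3)/2.
Solving: r_1 = 4, r_2 = 1.

indicial: r^2 - 5 r + 4 = 0; roots r_1 = 4, r_2 = 1


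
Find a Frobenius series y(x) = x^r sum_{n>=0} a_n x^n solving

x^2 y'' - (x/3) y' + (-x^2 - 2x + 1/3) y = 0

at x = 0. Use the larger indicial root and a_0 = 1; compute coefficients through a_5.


Write in Frobenius form y'' + (p(x)/x) y' + (q(x)/x^2) y = 0:
  p(x) = -1/3,  q(x) = -x^2 - 2x + 1/3.
Indicial equation: r(r-1) + (-1/3) r + (1/3) = 0 -> roots r_1 = 1, r_2 = 1/3.
Take r = r_1 = 1. Let y(x) = x^r sum_{n>=0} a_n x^n with a_0 = 1.
Substitute y = x^r sum a_n x^n and match x^{r+n}. The recurrence is
  D(n) a_n - 2 a_{n-1} - 1 a_{n-2} = 0,  where D(n) = (r+n)(r+n-1) + (-1/3)(r+n) + (1/3).
  a_n = [2 a_{n-1} + 1 a_{n-2}] / D(n).
Since the indicial polynomial factors as (r - r_1)(r - r_2), D(n) = (r_1 + n - r_1)(r_1 + n - r_2) = n(n + 2/3).
Evaluating step by step (a_0 = 1):
  n = 1: D(1) = 1(1 + 2/3) = 5/3; numerator = 2(1) = 2; a_1 = (2)/(5/3) = 6/5
  n = 2: D(2) = 2(2 + 2/3) = 16/3; numerator = 2(6/5) + 1(1) = 17/5; a_2 = (17/5)/(16/3) = 51/80
  n = 3: D(3) = 3(3 + 2/3) = 11; numerator = 2(51/80) + 1(6/5) = 99/40; a_3 = (99/40)/(11) = 9/40
  n = 4: D(4) = 4(4 + 2/3) = 56/3; numerator = 2(9/40) + 1(51/80) = 87/80; a_4 = (87/80)/(56/3) = 261/4480
  n = 5: D(5) = 5(5 + 2/3) = 85/3; numerator = 2(261/4480) + 1(9/40) = 153/448; a_5 = (153/448)/(85/3) = 27/2240

r = 1; a_0 = 1; a_1 = 6/5; a_2 = 51/80; a_3 = 9/40; a_4 = 261/4480; a_5 = 27/2240


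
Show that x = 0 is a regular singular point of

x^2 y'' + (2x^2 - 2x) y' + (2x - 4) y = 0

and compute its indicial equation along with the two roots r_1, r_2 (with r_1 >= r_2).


Divide by x^2 to reach normal form y'' + P_1(x) y' + P_2(x) y = 0 with P_1(x) = 2 - 2/x and P_2(x) = 2/x - 4/x^2.
x = 0 is a singular point because the y'-coefficient 2 - 2/x has a pole at x = 0 and the y-coefficient 2/x - 4/x^2 has a pole at x = 0.
It is a regular singular point because x P_1(x) = p(x) = 2x - 2 and x^2 P_2(x) = q(x) = 2x - 4 are polynomials, hence analytic at x = 0.
p(0) = -2,  q(0) = -4.
Indicial equation: r(r-1) + p(0) r + q(0) = 0, i.e. r^2 + (p(0) - 1) r + q(0) = 0, i.e. r^2 - 3 r - 4 = 0.
Discriminant: (-3)^2 - 4(-4) = 25, so r = (3 ± 5)/2.
Solving: r_1 = 4, r_2 = -1.

indicial: r^2 - 3 r - 4 = 0; roots r_1 = 4, r_2 = -1


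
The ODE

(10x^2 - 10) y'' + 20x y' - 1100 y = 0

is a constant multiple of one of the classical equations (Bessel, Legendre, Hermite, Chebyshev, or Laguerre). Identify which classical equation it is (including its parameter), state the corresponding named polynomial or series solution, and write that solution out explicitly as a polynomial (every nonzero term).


All three coefficients share the factor -10; dividing through by -10 gives  (1 - x^2) y'' - 2x y' + 110 y = 0.
This matches the Legendre equation (1 - x^2) y'' - 2x y' + n(n+1) y = 0 (note the -2x y' term) with n(n+1) = 110, so n = 10; the polynomial solution is P_10(x).
With y = sum_k a_k x^k, matching x^k gives (k+2)(k+1) a_{k+2} = [k(k+1) - n(n+1)] a_k = (k - 10)(k + 11) a_k. The right side vanishes at k = 10, so the series with the parity of 10 terminates at degree 10.
Standard normalization (P_n(1) = 1): leading coefficient (2n)!/(2^n (n!)^2) = 2432902008176640000/(1024*13168189440000) = 46189/256, so a_10 = 46189/256. Work downward with a_k = (k+1)(k+2) a_{k+2} / ((k - 10)(k + 11)):
  a_8 = (9)(10)(46189/256) / ((8 - 10)(8 + 11)) = (2078505/128)/(-38) = -109395/256
  a_6 = (7)(8)(-109395/256) / ((6 - 10)(6 + 11)) = (-765765/32)/(-68) = 45045/128
  a_4 = (5)(6)(45045/128) / ((4 - 10)(4 + 11)) = (675675/64)/(-90) = -15015/128
  a_2 = (3)(4)(-15015/128) / ((2 - 10)(2 + 11)) = (-45045/32)/(-104) = 3465/256
  a_0 = (1)(2)(3465/256) / ((0 - 10)(0 + 11)) = (3465/128)/(-110) = -63/256
Hence P_10(x) = 46189 x^10/256 - 109395 x^8/256 + 45045 x^6/128 - 15015 x^4/128 + 3465 x^2/256 - 63/256.

P_10(x); series = 46189 x^10/256 - 109395 x^8/256 + 45045 x^6/128 - 15015 x^4/128 + 3465 x^2/256 - 63/256


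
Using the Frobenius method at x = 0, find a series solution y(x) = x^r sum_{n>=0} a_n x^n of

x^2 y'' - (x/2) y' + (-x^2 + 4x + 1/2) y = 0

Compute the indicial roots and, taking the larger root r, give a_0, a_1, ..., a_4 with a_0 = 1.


Write in Frobenius form y'' + (p(x)/x) y' + (q(x)/x^2) y = 0:
  p(x) = -1/2,  q(x) = -x^2 + 4x + 1/2.
Indicial equation: r(r-1) + (-1/2) r + (1/2) = 0 -> roots r_1 = 1, r_2 = 1/2.
Take r = r_1 = 1. Let y(x) = x^r sum_{n>=0} a_n x^n with a_0 = 1.
Substitute y = x^r sum a_n x^n and match x^{r+n}. The recurrence is
  D(n) a_n + 4 a_{n-1} - 1 a_{n-2} = 0,  where D(n) = (r+n)(r+n-1) + (-1/2)(r+n) + (1/2).
  a_n = [-4 a_{n-1} + 1 a_{n-2}] / D(n).
Since the indicial polynomial factors as (r - r_1)(r - r_2), D(n) = (r_1 + n - r_1)(r_1 + n - r_2) = n(n + 1/2).
Evaluating step by step (a_0 = 1):
  n = 1: D(1) = 1(1 + 1/2) = 3/2; numerator = -4(1) = -4; a_1 = (-4)/(3/2) = -8/3
  n = 2: D(2) = 2(2 + 1/2) = 5; numerator = -4(-8/3) + 1(1) = 35/3; a_2 = (35/3)/(5) = 7/3
  n = 3: D(3) = 3(3 + 1/2) = 21/2; numerator = -4(7/3) + 1(-8/3) = -12; a_3 = (-12)/(21/2) = -8/7
  n = 4: D(4) = 4(4 + 1/2) = 18; numerator = -4(-8/7) + 1(7/3) = 145/21; a_4 = (145/21)/(18) = 145/378

r = 1; a_0 = 1; a_1 = -8/3; a_2 = 7/3; a_3 = -8/7; a_4 = 145/378


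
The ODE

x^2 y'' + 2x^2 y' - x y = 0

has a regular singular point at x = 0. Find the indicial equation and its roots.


Divide by x^2 to reach normal form y'' + P_1(x) y' + P_2(x) y = 0 with P_1(x) = 2 and P_2(x) = -1/x.
x = 0 is a singular point because the y-coefficient -1/x has a pole at x = 0.
It is a regular singular point because x P_1(x) = p(x) = 2x and x^2 P_2(x) = q(x) = -x are polynomials, hence analytic at x = 0.
p(0) = 0,  q(0) = 0.
Indicial equation: r(r-1) + p(0) r + q(0) = 0, i.e. r^2 + (p(0) - 1) r + q(0) = 0, i.e. r^2 - 1 r = 0.
Discriminant: (-1)^2 - 4(0) = 1, so r = (1 ± 1)/2.
Solving: r_1 = 1, r_2 = 0.

indicial: r^2 - 1 r = 0; roots r_1 = 1, r_2 = 0


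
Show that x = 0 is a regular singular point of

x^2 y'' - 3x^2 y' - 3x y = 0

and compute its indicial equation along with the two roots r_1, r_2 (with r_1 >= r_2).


Divide by x^2 to reach normal form y'' + P_1(x) y' + P_2(x) y = 0 with P_1(x) = -3 and P_2(x) = -3/x.
x = 0 is a singular point because the y-coefficient -3/x has a pole at x = 0.
It is a regular singular point because x P_1(x) = p(x) = -3x and x^2 P_2(x) = q(x) = -3x are polynomials, hence analytic at x = 0.
p(0) = 0,  q(0) = 0.
Indicial equation: r(r-1) + p(0) r + q(0) = 0, i.e. r^2 + (p(0) - 1) r + q(0) = 0, i.e. r^2 - 1 r = 0.
Discriminant: (-1)^2 - 4(0) = 1, so r = (1 ± 1)/2.
Solving: r_1 = 1, r_2 = 0.

indicial: r^2 - 1 r = 0; roots r_1 = 1, r_2 = 0


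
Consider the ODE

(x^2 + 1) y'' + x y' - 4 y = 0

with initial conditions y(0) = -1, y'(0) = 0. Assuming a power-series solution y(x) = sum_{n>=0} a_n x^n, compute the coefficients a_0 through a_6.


Ansatz: y(x) = sum_{n>=0} a_n x^n, so y'(x) = sum_{n>=1} n a_n x^(n-1) and y''(x) = sum_{n>=2} n(n-1) a_n x^(n-2).
Substitute into P(x) y'' + Q(x) y' + R(x) y = 0 with P(x) = x^2 + 1, Q(x) = x, R(x) = -4, and match powers of x.
Initial conditions: a_0 = -1, a_1 = 0.
Setting the coefficient of each power of x to zero and solving order by order (substituting the coefficients already found):
  x^0: 2 a_2 - 4 a_0 = 0  ->  2 a_2 = 4 a_0 = -4  ->  a_2 = -2
  x^1: 6 a_3 - 3 a_1 = 0  ->  6 a_3 = 3 a_1 = 0  ->  a_3 = 0
  x^2: 12 a_4 = 0  ->  a_4 = 0
  x^3: 20 a_5 + 5 a_3 = 0  ->  20 a_5 = -5 a_3 = 0  ->  a_5 = 0
  x^4: 30 a_6 + 12 a_4 = 0  ->  30 a_6 = -12 a_4 = 0  ->  a_6 = 0
Truncated series: y(x) = -1 - 2 x^2 + O(x^7).

a_0 = -1; a_1 = 0; a_2 = -2; a_3 = 0; a_4 = 0; a_5 = 0; a_6 = 0


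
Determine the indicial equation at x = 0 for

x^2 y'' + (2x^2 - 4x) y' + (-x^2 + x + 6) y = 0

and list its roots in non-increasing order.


Divide by x^2 to reach normal form y'' + P_1(x) y' + P_2(x) y = 0 with P_1(x) = 2 - 4/x and P_2(x) = -1 + 1/x + 6/x^2.
x = 0 is a singular point because the y'-coefficient 2 - 4/x has a pole at x = 0 and the y-coefficient -1 + 1/x + 6/x^2 has a pole at x = 0.
It is a regular singular point because x P_1(x) = p(x) = 2x - 4 and x^2 P_2(x) = q(x) = -x^2 + x + 6 are polynomials, hence analytic at x = 0.
p(0) = -4,  q(0) = 6.
Indicial equation: r(r-1) + p(0) r + q(0) = 0, i.e. r^2 + (p(0) - 1) r + q(0) = 0, i.e. r^2 - 5 r + 6 = 0.
Discriminant: (-5)^2 - 4(6) = 1, so r = (5 ± 1)/2.
Solving: r_1 = 3, r_2 = 2.

indicial: r^2 - 5 r + 6 = 0; roots r_1 = 3, r_2 = 2


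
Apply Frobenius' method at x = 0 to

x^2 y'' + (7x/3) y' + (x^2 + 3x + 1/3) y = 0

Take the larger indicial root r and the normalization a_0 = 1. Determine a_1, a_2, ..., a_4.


Write in Frobenius form y'' + (p(x)/x) y' + (q(x)/x^2) y = 0:
  p(x) = 7/3,  q(x) = x^2 + 3x + 1/3.
Indicial equation: r(r-1) + (7/3) r + (1/3) = 0 -> roots r_1 = -1/3, r_2 = -1.
Take r = r_1 = -1/3. Let y(x) = x^r sum_{n>=0} a_n x^n with a_0 = 1.
Substitute y = x^r sum a_n x^n and match x^{r+n}. The recurrence is
  D(n) a_n + 3 a_{n-1} + 1 a_{n-2} = 0,  where D(n) = (r+n)(r+n-1) + (7/3)(r+n) + (1/3).
  a_n = [-3 a_{n-1} - 1 a_{n-2}] / D(n).
Since the indicial polynomial factors as (r - r_1)(r - r_2), D(n) = (r_1 + n - r_1)(r_1 + n - r_2) = n(n + 2/3).
Evaluating step by step (a_0 = 1):
  n = 1: D(1) = 1(1 + 2/3) = 5/3; numerator = -3(1) = -3; a_1 = (-3)/(5/3) = -9/5
  n = 2: D(2) = 2(2 + 2/3) = 16/3; numerator = -3(-9/5) - 1(1) = 22/5; a_2 = (22/5)/(16/3) = 33/40
  n = 3: D(3) = 3(3 + 2/3) = 11; numerator = -3(33/40) - 1(-9/5) = -27/40; a_3 = (-27/40)/(11) = -27/440
  n = 4: D(4) = 4(4 + 2/3) = 56/3; numerator = -3(-27/440) - 1(33/40) = -141/220; a_4 = (-141/220)/(56/3) = -423/12320

r = -1/3; a_0 = 1; a_1 = -9/5; a_2 = 33/40; a_3 = -27/440; a_4 = -423/12320


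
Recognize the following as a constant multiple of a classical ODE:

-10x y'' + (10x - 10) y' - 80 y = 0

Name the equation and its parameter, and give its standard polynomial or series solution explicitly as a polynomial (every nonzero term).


All three coefficients share the factor -10; dividing through by -10 gives  x y'' + (1 - x) y' + 8 y = 0.
This matches the Laguerre equation x y'' + (1 - x) y' + n y = 0 with n = 8; the polynomial solution is L_8(x).
With y = sum_k a_k x^k, matching x^k gives (k+1)k a_{k+1} + (k+1) a_{k+1} - k a_k + n a_k = 0, i.e. (k+1)^2 a_{k+1} = (k - n) a_k = (k - 8) a_k. The right side vanishes at k = 8, so the series terminates at degree 8.
Standard normalization L_n(0) = 1 gives a_0 = 1. Work upward with a_{k+1} = (k - 8) a_k / (k+1)^2:
  a_1 = (0 - 8)(1) / 1^2 = -8/1 = -8
  a_2 = (1 - 8)(-8) / 2^2 = 56/4 = 14
  a_3 = (2 - 8)(14) / 3^2 = -84/9 = -28/3
  a_4 = (3 - 8)(-28/3) / 4^2 = (140/3)/16 = 35/12
  a_5 = (4 - 8)(35/12) / 5^2 = (-35/3)/25 = -7/15
  a_6 = (5 - 8)(-7/15) / 6^2 = (7/5)/36 = 7/180
  a_7 = (6 - 8)(7/180) / 7^2 = (-7/90)/49 = -1/630
  a_8 = (7 - 8)(-1/630) / 8^2 = (1/630)/64 = 1/40320
Hence L_8(x) = x^8/40320 - x^7/630 + 7 x^6/180 - 7 x^5/15 + 35 x^4/12 - 28 x^3/3 + 14 x^2 - 8 x + 1.

L_8(x); series = x^8/40320 - x^7/630 + 7 x^6/180 - 7 x^5/15 + 35 x^4/12 - 28 x^3/3 + 14 x^2 - 8 x + 1


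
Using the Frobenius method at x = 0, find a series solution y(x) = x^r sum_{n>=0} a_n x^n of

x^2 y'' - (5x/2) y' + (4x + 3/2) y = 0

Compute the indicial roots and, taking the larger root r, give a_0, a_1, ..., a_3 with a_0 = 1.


Write in Frobenius form y'' + (p(x)/x) y' + (q(x)/x^2) y = 0:
  p(x) = -5/2,  q(x) = 4x + 3/2.
Indicial equation: r(r-1) + (-5/2) r + (3/2) = 0 -> roots r_1 = 3, r_2 = 1/2.
Take r = r_1 = 3. Let y(x) = x^r sum_{n>=0} a_n x^n with a_0 = 1.
Substitute y = x^r sum a_n x^n and match x^{r+n}. The recurrence is
  D(n) a_n + 4 a_{n-1} = 0,  where D(n) = (r+n)(r+n-1) + (-5/2)(r+n) + (3/2).
  a_n = -4 / D(n) * a_{n-1}.
Since the indicial polynomial factors as (r - r_1)(r - r_2), D(n) = (r_1 + n - r_1)(r_1 + n - r_2) = n(n + 5/2).
Evaluating step by step (a_0 = 1):
  n = 1: D(1) = 1(1 + 5/2) = 7/2; numerator = -4(1) = -4; a_1 = (-4)/(7/2) = -8/7
  n = 2: D(2) = 2(2 + 5/2) = 9; numerator = -4(-8/7) = 32/7; a_2 = (32/7)/(9) = 32/63
  n = 3: D(3) = 3(3 + 5/2) = 33/2; numerator = -4(32/63) = -128/63; a_3 = (-128/63)/(33/2) = -256/2079

r = 3; a_0 = 1; a_1 = -8/7; a_2 = 32/63; a_3 = -256/2079


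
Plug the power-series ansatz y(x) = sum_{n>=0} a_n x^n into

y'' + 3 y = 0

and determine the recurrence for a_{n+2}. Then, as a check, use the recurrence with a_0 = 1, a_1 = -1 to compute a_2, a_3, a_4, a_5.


Substitute y = sum_n a_n x^n into y'' + (const) y = 0.
y''(x) = sum_{n>=0} (n+2)(n+1) a_{n+2} x^n.
The ODE becomes sum_n [(n+2)(n+1) a_{n+2} + 3 a_n] x^n = 0.
Setting each coefficient to zero gives the recurrence:
  (n+2)(n+1) a_{n+2} + 3 a_n = 0,
  a_{n+2} = -3 / ((n+1)(n+2)) a_n.

Check with a_0 = 1, a_1 = -1 (apply the recurrence for n = 0, 1, 2, 3): a_0 = 1, a_1 = -1, a_2 = -3/2, a_3 = 1/2, a_4 = 3/8, a_5 = -3/40.

a_{n+2} = -3/((n+1)(n+2)) * a_n; check: a_0 = 1, a_1 = -1, a_2 = -3/2, a_3 = 1/2, a_4 = 3/8, a_5 = -3/40


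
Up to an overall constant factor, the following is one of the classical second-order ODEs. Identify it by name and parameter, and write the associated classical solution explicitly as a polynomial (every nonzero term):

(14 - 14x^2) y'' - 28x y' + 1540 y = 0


All three coefficients share the factor 14; dividing through by 14 gives  (1 - x^2) y'' - 2x y' + 110 y = 0.
This matches the Legendre equation (1 - x^2) y'' - 2x y' + n(n+1) y = 0 (note the -2x y' term) with n(n+1) = 110, so n = 10; the polynomial solution is P_10(x).
With y = sum_k a_k x^k, matching x^k gives (k+2)(k+1) a_{k+2} = [k(k+1) - n(n+1)] a_k = (k - 10)(k + 11) a_k. The right side vanishes at k = 10, so the series with the parity of 10 terminates at degree 10.
Standard normalization (P_n(1) = 1): leading coefficient (2n)!/(2^n (n!)^2) = 2432902008176640000/(1024*13168189440000) = 46189/256, so a_10 = 46189/256. Work downward with a_k = (k+1)(k+2) a_{k+2} / ((k - 10)(k + 11)):
  a_8 = (9)(10)(46189/256) / ((8 - 10)(8 + 11)) = (2078505/128)/(-38) = -109395/256
  a_6 = (7)(8)(-109395/256) / ((6 - 10)(6 + 11)) = (-765765/32)/(-68) = 45045/128
  a_4 = (5)(6)(45045/128) / ((4 - 10)(4 + 11)) = (675675/64)/(-90) = -15015/128
  a_2 = (3)(4)(-15015/128) / ((2 - 10)(2 + 11)) = (-45045/32)/(-104) = 3465/256
  a_0 = (1)(2)(3465/256) / ((0 - 10)(0 + 11)) = (3465/128)/(-110) = -63/256
Hence P_10(x) = 46189 x^10/256 - 109395 x^8/256 + 45045 x^6/128 - 15015 x^4/128 + 3465 x^2/256 - 63/256.

P_10(x); series = 46189 x^10/256 - 109395 x^8/256 + 45045 x^6/128 - 15015 x^4/128 + 3465 x^2/256 - 63/256


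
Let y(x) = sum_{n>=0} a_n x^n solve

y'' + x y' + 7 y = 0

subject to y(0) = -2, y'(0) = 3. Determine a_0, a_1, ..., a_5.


Ansatz: y(x) = sum_{n>=0} a_n x^n, so y'(x) = sum_{n>=1} n a_n x^(n-1) and y''(x) = sum_{n>=2} n(n-1) a_n x^(n-2).
Substitute into P(x) y'' + Q(x) y' + R(x) y = 0 with P(x) = 1, Q(x) = x, R(x) = 7, and match powers of x.
Initial conditions: a_0 = -2, a_1 = 3.
Setting the coefficient of each power of x to zero and solving order by order (substituting the coefficients already found):
  x^0: 2 a_2 + 7 a_0 = 0  ->  2 a_2 = -7 a_0 = 14  ->  a_2 = 7
  x^1: 6 a_3 + 8 a_1 = 0  ->  6 a_3 = -8 a_1 = -24  ->  a_3 = -4
  x^2: 12 a_4 + 9 a_2 = 0  ->  12 a_4 = -9 a_2 = -63  ->  a_4 = -21/4
  x^3: 20 a_5 + 10 a_3 = 0  ->  20 a_5 = -10 a_3 = 40  ->  a_5 = 2
Truncated series: y(x) = -2 + 3 x + 7 x^2 - 4 x^3 - (21/4) x^4 + 2 x^5 + O(x^6).

a_0 = -2; a_1 = 3; a_2 = 7; a_3 = -4; a_4 = -21/4; a_5 = 2


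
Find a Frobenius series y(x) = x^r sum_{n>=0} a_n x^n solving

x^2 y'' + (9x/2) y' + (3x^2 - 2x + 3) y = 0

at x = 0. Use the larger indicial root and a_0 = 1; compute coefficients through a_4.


Write in Frobenius form y'' + (p(x)/x) y' + (q(x)/x^2) y = 0:
  p(x) = 9/2,  q(x) = 3x^2 - 2x + 3.
Indicial equation: r(r-1) + (9/2) r + (3) = 0 -> roots r_1 = -3/2, r_2 = -2.
Take r = r_1 = -3/2. Let y(x) = x^r sum_{n>=0} a_n x^n with a_0 = 1.
Substitute y = x^r sum a_n x^n and match x^{r+n}. The recurrence is
  D(n) a_n - 2 a_{n-1} + 3 a_{n-2} = 0,  where D(n) = (r+n)(r+n-1) + (9/2)(r+n) + (3).
  a_n = [2 a_{n-1} - 3 a_{n-2}] / D(n).
Since the indicial polynomial factors as (r - r_1)(r - r_2), D(n) = (r_1 + n - r_1)(r_1 + n - r_2) = n(n + 1/2).
Evaluating step by step (a_0 = 1):
  n = 1: D(1) = 1(1 + 1/2) = 3/2; numerator = 2(1) = 2; a_1 = (2)/(3/2) = 4/3
  n = 2: D(2) = 2(2 + 1/2) = 5; numerator = 2(4/3) - 3(1) = -1/3; a_2 = (-1/3)/(5) = -1/15
  n = 3: D(3) = 3(3 + 1/2) = 21/2; numerator = 2(-1/15) - 3(4/3) = -62/15; a_3 = (-62/15)/(21/2) = -124/315
  n = 4: D(4) = 4(4 + 1/2) = 18; numerator = 2(-124/315) - 3(-1/15) = -37/63; a_4 = (-37/63)/(18) = -37/1134

r = -3/2; a_0 = 1; a_1 = 4/3; a_2 = -1/15; a_3 = -124/315; a_4 = -37/1134


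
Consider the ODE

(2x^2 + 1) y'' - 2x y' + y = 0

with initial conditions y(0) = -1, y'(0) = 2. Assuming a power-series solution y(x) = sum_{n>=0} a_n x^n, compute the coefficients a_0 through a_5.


Ansatz: y(x) = sum_{n>=0} a_n x^n, so y'(x) = sum_{n>=1} n a_n x^(n-1) and y''(x) = sum_{n>=2} n(n-1) a_n x^(n-2).
Substitute into P(x) y'' + Q(x) y' + R(x) y = 0 with P(x) = 2x^2 + 1, Q(x) = -2x, R(x) = 1, and match powers of x.
Initial conditions: a_0 = -1, a_1 = 2.
Setting the coefficient of each power of x to zero and solving order by order (substituting the coefficients already found):
  x^0: 2 a_2 + a_0 = 0  ->  2 a_2 = -a_0 = 1  ->  a_2 = 1/2
  x^1: 6 a_3 - a_1 = 0  ->  6 a_3 = a_1 = 2  ->  a_3 = 1/3
  x^2: 12 a_4 + a_2 = 0  ->  12 a_4 = -a_2 = -1/2  ->  a_4 = -1/24
  x^3: 20 a_5 + 7 a_3 = 0  ->  20 a_5 = -7 a_3 = -7/3  ->  a_5 = -7/60
Truncated series: y(x) = -1 + 2 x + (1/2) x^2 + (1/3) x^3 - (1/24) x^4 - (7/60) x^5 + O(x^6).

a_0 = -1; a_1 = 2; a_2 = 1/2; a_3 = 1/3; a_4 = -1/24; a_5 = -7/60


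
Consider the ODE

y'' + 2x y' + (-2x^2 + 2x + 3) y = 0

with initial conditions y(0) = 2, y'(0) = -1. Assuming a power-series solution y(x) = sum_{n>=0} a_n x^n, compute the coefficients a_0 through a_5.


Ansatz: y(x) = sum_{n>=0} a_n x^n, so y'(x) = sum_{n>=1} n a_n x^(n-1) and y''(x) = sum_{n>=2} n(n-1) a_n x^(n-2).
Substitute into P(x) y'' + Q(x) y' + R(x) y = 0 with P(x) = 1, Q(x) = 2x, R(x) = -2x^2 + 2x + 3, and match powers of x.
Initial conditions: a_0 = 2, a_1 = -1.
Setting the coefficient of each power of x to zero and solving order by order (substituting the coefficients already found):
  x^0: 2 a_2 + 3 a_0 = 0  ->  2 a_2 = -3 a_0 = -6  ->  a_2 = -3
  x^1: 6 a_3 + 5 a_1 + 2 a_0 = 0  ->  6 a_3 = -5 a_1 - 2 a_0 = 1  ->  a_3 = 1/6
  x^2: 12 a_4 + 7 a_2 + 2 a_1 - 2 a_0 = 0  ->  12 a_4 = -7 a_2 - 2 a_1 + 2 a_0 = 27  ->  a_4 = 9/4
  x^3: 20 a_5 + 9 a_3 + 2 a_2 - 2 a_1 = 0  ->  20 a_5 = -9 a_3 - 2 a_2 + 2 a_1 = 5/2  ->  a_5 = 1/8
Truncated series: y(x) = 2 - x - 3 x^2 + (1/6) x^3 + (9/4) x^4 + (1/8) x^5 + O(x^6).

a_0 = 2; a_1 = -1; a_2 = -3; a_3 = 1/6; a_4 = 9/4; a_5 = 1/8


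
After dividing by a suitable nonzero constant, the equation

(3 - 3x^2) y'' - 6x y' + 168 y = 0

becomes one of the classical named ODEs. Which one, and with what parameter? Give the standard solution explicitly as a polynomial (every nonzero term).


All three coefficients share the factor 3; dividing through by 3 gives  (1 - x^2) y'' - 2x y' + 56 y = 0.
This matches the Legendre equation (1 - x^2) y'' - 2x y' + n(n+1) y = 0 (note the -2x y' term) with n(n+1) = 56, so n = 7; the polynomial solution is P_7(x).
With y = sum_k a_k x^k, matching x^k gives (k+2)(k+1) a_{k+2} = [k(k+1) - n(n+1)] a_k = (k - 7)(k + 8) a_k. The right side vanishes at k = 7, so the series with the parity of 7 terminates at degree 7.
Standard normalization (P_n(1) = 1): leading coefficient (2n)!/(2^n (n!)^2) = 87178291200/(128*25401600) = 429/16, so a_7 = 429/16. Work downward with a_k = (k+1)(k+2) a_{k+2} / ((k - 7)(k + 8)):
  a_5 = (6)(7)(429/16) / ((5 - 7)(5 + 8)) = (9009/8)/(-26) = -693/16
  a_3 = (4)(5)(-693/16) / ((3 - 7)(3 + 8)) = (-3465/4)/(-44) = 315/16
  a_1 = (2)(3)(315/16) / ((1 - 7)(1 + 8)) = (945/8)/(-54) = -35/16
Hence P_7(x) = 429 x^7/16 - 693 x^5/16 + 315 x^3/16 - 35 x/16.

P_7(x); series = 429 x^7/16 - 693 x^5/16 + 315 x^3/16 - 35 x/16


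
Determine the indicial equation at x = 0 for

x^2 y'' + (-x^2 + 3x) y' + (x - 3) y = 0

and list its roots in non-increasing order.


Divide by x^2 to reach normal form y'' + P_1(x) y' + P_2(x) y = 0 with P_1(x) = -1 + 3/x and P_2(x) = 1/x - 3/x^2.
x = 0 is a singular point because the y'-coefficient -1 + 3/x has a pole at x = 0 and the y-coefficient 1/x - 3/x^2 has a pole at x = 0.
It is a regular singular point because x P_1(x) = p(x) = 3 - x and x^2 P_2(x) = q(x) = x - 3 are polynomials, hence analytic at x = 0.
p(0) = 3,  q(0) = -3.
Indicial equation: r(r-1) + p(0) r + q(0) = 0, i.e. r^2 + (p(0) - 1) r + q(0) = 0, i.e. r^2 + 2 r - 3 = 0.
Discriminant: (2)^2 - 4(-3) = 16, so r = (-2 ± 4)/2.
Solving: r_1 = 1, r_2 = -3.

indicial: r^2 + 2 r - 3 = 0; roots r_1 = 1, r_2 = -3


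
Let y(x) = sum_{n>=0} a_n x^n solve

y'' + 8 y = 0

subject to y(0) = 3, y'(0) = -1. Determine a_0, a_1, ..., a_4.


Ansatz: y(x) = sum_{n>=0} a_n x^n, so y'(x) = sum_{n>=1} n a_n x^(n-1) and y''(x) = sum_{n>=2} n(n-1) a_n x^(n-2).
Substitute into P(x) y'' + Q(x) y' + R(x) y = 0 with P(x) = 1, Q(x) = 0, R(x) = 8, and match powers of x.
Initial conditions: a_0 = 3, a_1 = -1.
Setting the coefficient of each power of x to zero and solving order by order (substituting the coefficients already found):
  x^0: 2 a_2 + 8 a_0 = 0  ->  2 a_2 = -8 a_0 = -24  ->  a_2 = -12
  x^1: 6 a_3 + 8 a_1 = 0  ->  6 a_3 = -8 a_1 = 8  ->  a_3 = 4/3
  x^2: 12 a_4 + 8 a_2 = 0  ->  12 a_4 = -8 a_2 = 96  ->  a_4 = 8
Truncated series: y(x) = 3 - x - 12 x^2 + (4/3) x^3 + 8 x^4 + O(x^5).

a_0 = 3; a_1 = -1; a_2 = -12; a_3 = 4/3; a_4 = 8


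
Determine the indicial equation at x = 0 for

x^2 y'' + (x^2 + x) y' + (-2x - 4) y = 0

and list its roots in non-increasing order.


Divide by x^2 to reach normal form y'' + P_1(x) y' + P_2(x) y = 0 with P_1(x) = 1 + 1/x and P_2(x) = -2/x - 4/x^2.
x = 0 is a singular point because the y'-coefficient 1 + 1/x has a pole at x = 0 and the y-coefficient -2/x - 4/x^2 has a pole at x = 0.
It is a regular singular point because x P_1(x) = p(x) = x + 1 and x^2 P_2(x) = q(x) = -2x - 4 are polynomials, hence analytic at x = 0.
p(0) = 1,  q(0) = -4.
Indicial equation: r(r-1) + p(0) r + q(0) = 0, i.e. r^2 + (p(0) - 1) r + q(0) = 0, i.e. r^2 - 4 = 0.
Discriminant: (0)^2 - 4(-4) = 16, so r = (0 ± 4)/2.
Solving: r_1 = 2, r_2 = -2.

indicial: r^2 - 4 = 0; roots r_1 = 2, r_2 = -2


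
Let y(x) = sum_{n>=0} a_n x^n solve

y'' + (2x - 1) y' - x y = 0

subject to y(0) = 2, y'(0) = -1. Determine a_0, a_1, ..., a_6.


Ansatz: y(x) = sum_{n>=0} a_n x^n, so y'(x) = sum_{n>=1} n a_n x^(n-1) and y''(x) = sum_{n>=2} n(n-1) a_n x^(n-2).
Substitute into P(x) y'' + Q(x) y' + R(x) y = 0 with P(x) = 1, Q(x) = 2x - 1, R(x) = -x, and match powers of x.
Initial conditions: a_0 = 2, a_1 = -1.
Setting the coefficient of each power of x to zero and solving order by order (substituting the coefficients already found):
  x^0: 2 a_2 - a_1 = 0  ->  2 a_2 = a_1 = -1  ->  a_2 = -1/2
  x^1: 6 a_3 - 2 a_2 + 2 a_1 - a_0 = 0  ->  6 a_3 = 2 a_2 - 2 a_1 + a_0 = 3  ->  a_3 = 1/2
  x^2: 12 a_4 - 3 a_3 + 4 a_2 - a_1 = 0  ->  12 a_4 = 3 a_3 - 4 a_2 + a_1 = 5/2  ->  a_4 = 5/24
  x^3: 20 a_5 - 4 a_4 + 6 a_3 - a_2 = 0  ->  20 a_5 = 4 a_4 - 6 a_3 + a_2 = -8/3  ->  a_5 = -2/15
  x^4: 30 a_6 - 5 a_5 + 8 a_4 - a_3 = 0  ->  30 a_6 = 5 a_5 - 8 a_4 + a_3 = -11/6  ->  a_6 = -11/180
Truncated series: y(x) = 2 - x - (1/2) x^2 + (1/2) x^3 + (5/24) x^4 - (2/15) x^5 - (11/180) x^6 + O(x^7).

a_0 = 2; a_1 = -1; a_2 = -1/2; a_3 = 1/2; a_4 = 5/24; a_5 = -2/15; a_6 = -11/180


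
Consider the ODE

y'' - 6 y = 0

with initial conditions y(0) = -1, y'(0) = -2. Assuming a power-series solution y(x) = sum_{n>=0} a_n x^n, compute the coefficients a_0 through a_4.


Ansatz: y(x) = sum_{n>=0} a_n x^n, so y'(x) = sum_{n>=1} n a_n x^(n-1) and y''(x) = sum_{n>=2} n(n-1) a_n x^(n-2).
Substitute into P(x) y'' + Q(x) y' + R(x) y = 0 with P(x) = 1, Q(x) = 0, R(x) = -6, and match powers of x.
Initial conditions: a_0 = -1, a_1 = -2.
Setting the coefficient of each power of x to zero and solving order by order (substituting the coefficients already found):
  x^0: 2 a_2 - 6 a_0 = 0  ->  2 a_2 = 6 a_0 = -6  ->  a_2 = -3
  x^1: 6 a_3 - 6 a_1 = 0  ->  6 a_3 = 6 a_1 = -12  ->  a_3 = -2
  x^2: 12 a_4 - 6 a_2 = 0  ->  12 a_4 = 6 a_2 = -18  ->  a_4 = -3/2
Truncated series: y(x) = -1 - 2 x - 3 x^2 - 2 x^3 - (3/2) x^4 + O(x^5).

a_0 = -1; a_1 = -2; a_2 = -3; a_3 = -2; a_4 = -3/2
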